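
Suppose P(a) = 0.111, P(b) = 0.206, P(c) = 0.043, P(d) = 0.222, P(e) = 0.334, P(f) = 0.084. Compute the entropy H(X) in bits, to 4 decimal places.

2.3274 bits

H = −Σ pᵢ log₂ pᵢ.
−0.111·log₂(0.111) = 0.3520
−0.206·log₂(0.206) = 0.4695
−0.043·log₂(0.043) = 0.1952
−0.222·log₂(0.222) = 0.4820
−0.334·log₂(0.334) = 0.5284
−0.084·log₂(0.084) = 0.3002
Sum ≈ 2.3274 → 2.3274 bits.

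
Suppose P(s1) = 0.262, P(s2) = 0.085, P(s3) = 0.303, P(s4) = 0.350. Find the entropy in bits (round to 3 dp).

H = −Σ pᵢ log₂ pᵢ.
−0.262·log₂(0.262) = 0.5063
−0.085·log₂(0.085) = 0.3023
−0.303·log₂(0.303) = 0.5220
−0.350·log₂(0.350) = 0.5301
Sum ≈ 1.8606 → 1.861 bits.

1.861 bits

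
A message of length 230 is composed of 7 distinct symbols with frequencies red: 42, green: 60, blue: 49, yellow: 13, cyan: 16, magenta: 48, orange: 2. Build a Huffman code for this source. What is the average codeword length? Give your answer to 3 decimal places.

Probabilities are the counts divided by 230.
Repeatedly combine the two least-probable nodes; the expected code length is the sum of the merged weights.
merge 1/115 + 13/230 → 3/46
merge 3/46 + 8/115 → 31/230
merge 31/230 + 21/115 → 73/230
merge 24/115 + 49/230 → 97/230
merge 6/23 + 73/230 → 133/230
merge 97/230 + 133/230 → 1
L = 3/46 + 31/230 + 73/230 + 97/230 + 133/230 + 1 = 579/230 ≈ 2.517 bits/symbol.

2.517 bits/symbol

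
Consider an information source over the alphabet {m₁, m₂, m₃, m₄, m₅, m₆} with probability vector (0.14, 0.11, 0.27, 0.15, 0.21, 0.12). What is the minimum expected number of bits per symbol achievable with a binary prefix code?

2.52 bits/symbol

Repeatedly combine the two least-probable nodes; the expected code length is the sum of the merged weights.
merge 11/100 + 3/25 → 23/100
merge 7/50 + 3/20 → 29/100
merge 21/100 + 23/100 → 11/25
merge 27/100 + 29/100 → 14/25
merge 11/25 + 14/25 → 1
L = 23/100 + 29/100 + 11/25 + 14/25 + 1 = 63/25 = 2.52 bits/symbol.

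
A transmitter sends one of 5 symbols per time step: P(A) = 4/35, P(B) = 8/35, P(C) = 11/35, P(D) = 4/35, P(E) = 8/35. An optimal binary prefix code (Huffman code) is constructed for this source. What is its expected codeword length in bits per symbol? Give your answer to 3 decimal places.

2.229 bits/symbol

Repeatedly combine the two least-probable nodes; the expected code length is the sum of the merged weights.
merge 4/35 + 4/35 → 8/35
merge 8/35 + 8/35 → 16/35
merge 8/35 + 11/35 → 19/35
merge 16/35 + 19/35 → 1
L = 8/35 + 16/35 + 19/35 + 1 = 78/35 ≈ 2.229 bits/symbol.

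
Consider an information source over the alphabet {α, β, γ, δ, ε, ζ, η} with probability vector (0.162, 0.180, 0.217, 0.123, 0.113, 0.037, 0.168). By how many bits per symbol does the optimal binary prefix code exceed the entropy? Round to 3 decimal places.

Entropy H = −Σ p log₂ p ≈ 2.6847 bits.
Huffman merges: 37/1000+113/1000→3/20; 123/1000+3/20→273/1000; 81/500+21/125→33/100; 9/50+217/1000→397/1000; 273/1000+33/100→603/1000; 397/1000+603/1000→1. L = 2753/1000 ≈ 2.7530.
L − H = 2.7530 − 2.6847 = 0.068 bits.

0.068 bits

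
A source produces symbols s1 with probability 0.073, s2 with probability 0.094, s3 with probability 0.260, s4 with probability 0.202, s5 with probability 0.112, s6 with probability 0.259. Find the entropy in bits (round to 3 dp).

2.426 bits

H = −Σ pᵢ log₂ pᵢ.
−0.073·log₂(0.073) = 0.2756
−0.094·log₂(0.094) = 0.3207
−0.260·log₂(0.260) = 0.5053
−0.202·log₂(0.202) = 0.4661
−0.112·log₂(0.112) = 0.3537
−0.259·log₂(0.259) = 0.5048
Sum ≈ 2.4262 → 2.426 bits.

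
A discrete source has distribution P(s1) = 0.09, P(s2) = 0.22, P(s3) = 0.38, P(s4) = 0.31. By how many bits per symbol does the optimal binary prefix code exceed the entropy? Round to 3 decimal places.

0.083 bits

Entropy H = −Σ p log₂ p ≈ 1.8475 bits.
Huffman merges: 9/100+11/50→31/100; 31/100+31/100→31/50; 19/50+31/50→1. L = 193/100 ≈ 1.9300.
L − H = 1.9300 − 1.8475 = 0.083 bits.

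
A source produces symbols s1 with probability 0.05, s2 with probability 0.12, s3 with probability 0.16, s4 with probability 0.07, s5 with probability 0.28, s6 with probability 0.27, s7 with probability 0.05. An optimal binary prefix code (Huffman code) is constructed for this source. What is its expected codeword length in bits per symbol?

Repeatedly combine the two least-probable nodes; the expected code length is the sum of the merged weights.
merge 1/20 + 1/20 → 1/10
merge 7/100 + 1/10 → 17/100
merge 3/25 + 4/25 → 7/25
merge 17/100 + 27/100 → 11/25
merge 7/25 + 7/25 → 14/25
merge 11/25 + 14/25 → 1
L = 1/10 + 17/100 + 7/25 + 11/25 + 14/25 + 1 = 51/20 = 2.55 bits/symbol.

2.55 bits/symbol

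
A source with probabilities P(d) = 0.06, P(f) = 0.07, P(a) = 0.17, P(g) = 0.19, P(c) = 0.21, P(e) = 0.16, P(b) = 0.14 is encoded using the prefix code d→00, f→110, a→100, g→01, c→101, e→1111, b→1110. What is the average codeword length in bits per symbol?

L̄ = Σ pᵢ·ℓᵢ = 0.06·2 + 0.07·3 + 0.17·3 + 0.19·2 + 0.21·3 + 0.16·4 + 0.14·4 = 3.05 bits/symbol.

3.05 bits/symbol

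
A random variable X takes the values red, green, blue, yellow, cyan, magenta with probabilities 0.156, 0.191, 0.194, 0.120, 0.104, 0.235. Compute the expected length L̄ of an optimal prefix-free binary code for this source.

2.571 bits/symbol

Repeatedly combine the two least-probable nodes; the expected code length is the sum of the merged weights.
merge 13/125 + 3/25 → 28/125
merge 39/250 + 191/1000 → 347/1000
merge 97/500 + 28/125 → 209/500
merge 47/200 + 347/1000 → 291/500
merge 209/500 + 291/500 → 1
L = 28/125 + 347/1000 + 209/500 + 291/500 + 1 = 2571/1000 = 2.571 bits/symbol.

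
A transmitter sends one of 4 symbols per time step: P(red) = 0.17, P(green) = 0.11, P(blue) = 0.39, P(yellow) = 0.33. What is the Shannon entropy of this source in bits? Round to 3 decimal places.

H = −Σ pᵢ log₂ pᵢ.
−0.17·log₂(0.17) = 0.4346
−0.11·log₂(0.11) = 0.3503
−0.39·log₂(0.39) = 0.5298
−0.33·log₂(0.33) = 0.5278
Sum ≈ 1.8425 → 1.842 bits.

1.842 bits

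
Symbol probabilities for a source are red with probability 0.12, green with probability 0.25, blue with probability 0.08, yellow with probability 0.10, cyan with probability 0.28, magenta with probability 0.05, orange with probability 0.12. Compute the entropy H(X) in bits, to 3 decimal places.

2.588 bits

H = −Σ pᵢ log₂ pᵢ.
−0.12·log₂(0.12) = 0.3671
−0.25·log₂(0.25) = 0.5000
−0.08·log₂(0.08) = 0.2915
−0.10·log₂(0.10) = 0.3322
−0.28·log₂(0.28) = 0.5142
−0.05·log₂(0.05) = 0.2161
−0.12·log₂(0.12) = 0.3671
Sum ≈ 2.5882 → 2.588 bits.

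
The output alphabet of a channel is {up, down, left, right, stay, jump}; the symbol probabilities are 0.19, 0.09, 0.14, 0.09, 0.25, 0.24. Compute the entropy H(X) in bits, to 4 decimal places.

2.4718 bits

H = −Σ pᵢ log₂ pᵢ.
−0.19·log₂(0.19) = 0.4552
−0.09·log₂(0.09) = 0.3127
−0.14·log₂(0.14) = 0.3971
−0.09·log₂(0.09) = 0.3127
−0.25·log₂(0.25) = 0.5000
−0.24·log₂(0.24) = 0.4941
Sum ≈ 2.4718 → 2.4718 bits.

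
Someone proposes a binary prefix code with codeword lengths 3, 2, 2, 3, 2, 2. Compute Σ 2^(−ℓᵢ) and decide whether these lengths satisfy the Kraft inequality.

With common denominator 2^3 = 8: Σ 2^(−ℓᵢ) = 1/8 + 2/8 + 2/8 + 1/8 + 2/8 + 2/8 = 10/8 = 1.25.
Kraft's inequality requires Σ ≤ 1; here Σ = 1.25 > 1, so no such prefix code exists.

1.25; no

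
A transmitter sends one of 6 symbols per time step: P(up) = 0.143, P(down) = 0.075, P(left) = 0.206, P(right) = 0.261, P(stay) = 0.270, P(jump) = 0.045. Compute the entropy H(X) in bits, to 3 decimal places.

2.368 bits

H = −Σ pᵢ log₂ pᵢ.
−0.143·log₂(0.143) = 0.4012
−0.075·log₂(0.075) = 0.2803
−0.206·log₂(0.206) = 0.4695
−0.261·log₂(0.261) = 0.5058
−0.270·log₂(0.270) = 0.5100
−0.045·log₂(0.045) = 0.2013
Sum ≈ 2.3682 → 2.368 bits.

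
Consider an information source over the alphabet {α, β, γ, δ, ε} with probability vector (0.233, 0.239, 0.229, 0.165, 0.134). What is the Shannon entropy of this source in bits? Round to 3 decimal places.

H = −Σ pᵢ log₂ pᵢ.
−0.233·log₂(0.233) = 0.4897
−0.239·log₂(0.239) = 0.4935
−0.229·log₂(0.229) = 0.4870
−0.165·log₂(0.165) = 0.4289
−0.134·log₂(0.134) = 0.3886
Sum ≈ 2.2876 → 2.288 bits.

2.288 bits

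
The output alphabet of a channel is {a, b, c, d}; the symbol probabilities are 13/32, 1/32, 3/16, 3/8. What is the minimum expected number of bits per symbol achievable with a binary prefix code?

Repeatedly combine the two least-probable nodes; the expected code length is the sum of the merged weights.
merge 1/32 + 3/16 → 7/32
merge 7/32 + 3/8 → 19/32
merge 13/32 + 19/32 → 1
L = 7/32 + 19/32 + 1 = 29/16 = 1.8125 bits/symbol.

1.8125 bits/symbol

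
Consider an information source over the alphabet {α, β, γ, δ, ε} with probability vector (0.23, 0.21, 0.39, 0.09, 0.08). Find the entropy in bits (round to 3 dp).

2.094 bits

H = −Σ pᵢ log₂ pᵢ.
−0.23·log₂(0.23) = 0.4877
−0.21·log₂(0.21) = 0.4728
−0.39·log₂(0.39) = 0.5298
−0.09·log₂(0.09) = 0.3127
−0.08·log₂(0.08) = 0.2915
Sum ≈ 2.0945 → 2.094 bits.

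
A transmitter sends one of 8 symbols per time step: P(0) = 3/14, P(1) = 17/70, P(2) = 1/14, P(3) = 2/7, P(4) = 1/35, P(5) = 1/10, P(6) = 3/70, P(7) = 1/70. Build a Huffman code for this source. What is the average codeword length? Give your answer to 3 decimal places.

Repeatedly combine the two least-probable nodes; the expected code length is the sum of the merged weights.
merge 1/70 + 1/35 → 3/70
merge 3/70 + 3/70 → 3/35
merge 1/14 + 3/35 → 11/70
merge 1/10 + 11/70 → 9/35
merge 3/14 + 17/70 → 16/35
merge 9/35 + 2/7 → 19/35
merge 16/35 + 19/35 → 1
L = 3/70 + 3/35 + 11/70 + 9/35 + 16/35 + 19/35 + 1 = 89/35 ≈ 2.543 bits/symbol.

2.543 bits/symbol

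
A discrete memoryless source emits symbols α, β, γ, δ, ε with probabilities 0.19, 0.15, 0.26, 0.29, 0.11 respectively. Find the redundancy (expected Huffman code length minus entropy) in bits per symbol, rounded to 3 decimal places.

Entropy H = −Σ p log₂ p ≈ 2.2393 bits.
Huffman merges: 11/100+3/20→13/50; 19/100+13/50→9/20; 13/50+29/100→11/20; 9/20+11/20→1. L = 113/50 ≈ 2.2600.
L − H = 2.2600 − 2.2393 = 0.021 bits.

0.021 bits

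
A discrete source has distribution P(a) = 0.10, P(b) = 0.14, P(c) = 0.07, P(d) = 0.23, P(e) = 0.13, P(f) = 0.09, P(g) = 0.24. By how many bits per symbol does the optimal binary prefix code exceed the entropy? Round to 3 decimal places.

Entropy H = −Σ p log₂ p ≈ 2.6750 bits.
Huffman merges: 7/100+9/100→4/25; 1/10+13/100→23/100; 7/50+4/25→3/10; 23/100+23/100→23/50; 6/25+3/10→27/50; 23/50+27/50→1. L = 269/100 ≈ 2.6900.
L − H = 2.6900 − 2.6750 = 0.015 bits.

0.015 bits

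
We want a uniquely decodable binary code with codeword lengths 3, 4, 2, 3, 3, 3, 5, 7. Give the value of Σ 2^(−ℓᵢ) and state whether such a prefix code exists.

With common denominator 2^7 = 128: Σ 2^(−ℓᵢ) = 16/128 + 8/128 + 32/128 + 16/128 + 16/128 + 16/128 + 4/128 + 1/128 = 109/128 = 0.8515625.
Kraft's inequality requires Σ ≤ 1; here Σ = 0.8515625 ≤ 1, so such a prefix code exists.

0.8515625; yes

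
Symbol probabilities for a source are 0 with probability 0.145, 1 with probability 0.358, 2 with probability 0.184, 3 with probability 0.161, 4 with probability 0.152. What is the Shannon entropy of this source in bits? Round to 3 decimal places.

H = −Σ pᵢ log₂ pᵢ.
−0.145·log₂(0.145) = 0.4040
−0.358·log₂(0.358) = 0.5305
−0.184·log₂(0.184) = 0.4494
−0.161·log₂(0.161) = 0.4242
−0.152·log₂(0.152) = 0.4131
Sum ≈ 2.2212 → 2.221 bits.

2.221 bits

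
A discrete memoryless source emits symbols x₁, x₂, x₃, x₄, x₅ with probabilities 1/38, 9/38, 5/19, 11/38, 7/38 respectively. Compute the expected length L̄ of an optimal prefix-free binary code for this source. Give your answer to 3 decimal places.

Repeatedly combine the two least-probable nodes; the expected code length is the sum of the merged weights.
merge 1/38 + 7/38 → 4/19
merge 4/19 + 9/38 → 17/38
merge 5/19 + 11/38 → 21/38
merge 17/38 + 21/38 → 1
L = 4/19 + 17/38 + 21/38 + 1 = 42/19 ≈ 2.211 bits/symbol.

2.211 bits/symbol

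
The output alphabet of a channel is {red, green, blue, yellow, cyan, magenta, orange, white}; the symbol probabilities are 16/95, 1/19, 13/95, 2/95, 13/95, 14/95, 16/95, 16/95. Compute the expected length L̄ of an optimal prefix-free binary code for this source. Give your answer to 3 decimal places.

2.905 bits/symbol

Repeatedly combine the two least-probable nodes; the expected code length is the sum of the merged weights.
merge 2/95 + 1/19 → 7/95
merge 7/95 + 13/95 → 4/19
merge 13/95 + 14/95 → 27/95
merge 16/95 + 16/95 → 32/95
merge 16/95 + 4/19 → 36/95
merge 27/95 + 32/95 → 59/95
merge 36/95 + 59/95 → 1
L = 7/95 + 4/19 + 27/95 + 32/95 + 36/95 + 59/95 + 1 = 276/95 ≈ 2.905 bits/symbol.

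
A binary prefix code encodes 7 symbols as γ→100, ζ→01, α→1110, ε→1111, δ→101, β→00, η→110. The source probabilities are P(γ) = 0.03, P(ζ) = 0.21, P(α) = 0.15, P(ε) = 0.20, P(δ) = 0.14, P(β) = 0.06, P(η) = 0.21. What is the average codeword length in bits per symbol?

L̄ = Σ pᵢ·ℓᵢ = 0.03·3 + 0.21·2 + 0.15·4 + 0.20·4 + 0.14·3 + 0.06·2 + 0.21·3 = 3.08 bits/symbol.

3.08 bits/symbol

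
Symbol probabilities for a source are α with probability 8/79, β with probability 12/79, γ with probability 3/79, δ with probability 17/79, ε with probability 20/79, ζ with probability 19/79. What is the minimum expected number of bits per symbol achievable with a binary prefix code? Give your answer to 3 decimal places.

2.430 bits/symbol

Repeatedly combine the two least-probable nodes; the expected code length is the sum of the merged weights.
merge 3/79 + 8/79 → 11/79
merge 11/79 + 12/79 → 23/79
merge 17/79 + 19/79 → 36/79
merge 20/79 + 23/79 → 43/79
merge 36/79 + 43/79 → 1
L = 11/79 + 23/79 + 36/79 + 43/79 + 1 = 192/79 ≈ 2.430 bits/symbol.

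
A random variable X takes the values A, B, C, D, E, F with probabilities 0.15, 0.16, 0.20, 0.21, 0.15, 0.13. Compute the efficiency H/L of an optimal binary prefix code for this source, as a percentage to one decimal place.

Entropy H = −Σ p log₂ p ≈ 2.5640 bits.
Huffman merges: 13/100+3/20→7/25; 3/20+4/25→31/100; 1/5+21/100→41/100; 7/25+31/100→59/100; 41/100+59/100→1. L = 259/100 ≈ 2.5900.
Efficiency = H/L = 2.5640/2.5900 = 99.0%.

99.0%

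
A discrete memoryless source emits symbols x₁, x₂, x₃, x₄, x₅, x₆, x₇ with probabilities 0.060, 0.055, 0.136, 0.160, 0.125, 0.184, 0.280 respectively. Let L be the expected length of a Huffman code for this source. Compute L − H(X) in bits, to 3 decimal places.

0.024 bits

Entropy H = −Σ p log₂ p ≈ 2.6267 bits.
Huffman merges: 11/200+3/50→23/200; 23/200+1/8→6/25; 17/125+4/25→37/125; 23/125+6/25→53/125; 7/25+37/125→72/125; 53/125+72/125→1. L = 2651/1000 ≈ 2.6510.
L − H = 2.6510 − 2.6267 = 0.024 bits.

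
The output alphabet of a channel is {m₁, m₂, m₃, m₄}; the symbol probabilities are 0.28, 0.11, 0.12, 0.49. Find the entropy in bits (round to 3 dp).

H = −Σ pᵢ log₂ pᵢ.
−0.28·log₂(0.28) = 0.5142
−0.11·log₂(0.11) = 0.3503
−0.12·log₂(0.12) = 0.3671
−0.49·log₂(0.49) = 0.5043
Sum ≈ 1.7359 → 1.736 bits.

1.736 bits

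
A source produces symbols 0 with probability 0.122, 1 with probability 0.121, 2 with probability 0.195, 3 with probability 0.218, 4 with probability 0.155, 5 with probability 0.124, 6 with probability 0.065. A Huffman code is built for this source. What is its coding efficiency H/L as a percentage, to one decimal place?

98.3%

Entropy H = −Σ p log₂ p ≈ 2.7246 bits.
Huffman merges: 13/200+121/1000→93/500; 61/500+31/250→123/500; 31/200+93/500→341/1000; 39/200+109/500→413/1000; 123/500+341/1000→587/1000; 413/1000+587/1000→1. L = 2773/1000 ≈ 2.7730.
Efficiency = H/L = 2.7246/2.7730 = 98.3%.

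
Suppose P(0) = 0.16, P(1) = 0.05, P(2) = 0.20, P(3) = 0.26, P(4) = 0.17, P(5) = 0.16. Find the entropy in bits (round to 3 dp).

H = −Σ pᵢ log₂ pᵢ.
−0.16·log₂(0.16) = 0.4230
−0.05·log₂(0.05) = 0.2161
−0.20·log₂(0.20) = 0.4644
−0.26·log₂(0.26) = 0.5053
−0.17·log₂(0.17) = 0.4346
−0.16·log₂(0.16) = 0.4230
Sum ≈ 2.4664 → 2.466 bits.

2.466 bits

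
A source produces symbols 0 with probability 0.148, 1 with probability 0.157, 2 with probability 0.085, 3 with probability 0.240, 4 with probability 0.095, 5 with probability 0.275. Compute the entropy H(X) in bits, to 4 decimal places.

2.4585 bits

H = −Σ pᵢ log₂ pᵢ.
−0.148·log₂(0.148) = 0.4079
−0.157·log₂(0.157) = 0.4194
−0.085·log₂(0.085) = 0.3023
−0.240·log₂(0.240) = 0.4941
−0.095·log₂(0.095) = 0.3226
−0.275·log₂(0.275) = 0.5122
Sum ≈ 2.4585 → 2.4585 bits.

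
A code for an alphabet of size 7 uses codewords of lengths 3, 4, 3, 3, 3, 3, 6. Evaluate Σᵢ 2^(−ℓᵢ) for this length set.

0.703125

With common denominator 2^6 = 64: Σ 2^(−ℓᵢ) = 8/64 + 4/64 + 8/64 + 8/64 + 8/64 + 8/64 + 1/64 = 45/64 = 0.703125.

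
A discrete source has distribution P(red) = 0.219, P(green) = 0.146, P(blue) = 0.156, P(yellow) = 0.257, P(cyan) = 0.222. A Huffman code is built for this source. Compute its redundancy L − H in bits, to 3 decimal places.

Entropy H = −Σ p log₂ p ≈ 2.2891 bits.
Huffman merges: 73/500+39/250→151/500; 219/1000+111/500→441/1000; 257/1000+151/500→559/1000; 441/1000+559/1000→1. L = 1151/500 ≈ 2.3020.
L − H = 2.3020 − 2.2891 = 0.013 bits.

0.013 bits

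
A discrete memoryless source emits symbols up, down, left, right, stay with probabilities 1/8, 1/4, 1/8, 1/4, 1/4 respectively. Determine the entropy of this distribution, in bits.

Each probability is a power of 1/2, so log₂(1/p) is an integer.
H = Σ p·log₂(1/p) = 1/8·3 + 1/4·2 + 1/8·3 + 1/4·2 + 1/4·2 = 2.25 bits.

2.25 bits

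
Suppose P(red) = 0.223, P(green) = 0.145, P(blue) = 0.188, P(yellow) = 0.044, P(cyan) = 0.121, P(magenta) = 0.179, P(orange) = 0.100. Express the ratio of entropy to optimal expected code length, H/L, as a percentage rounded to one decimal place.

Entropy H = −Σ p log₂ p ≈ 2.6834 bits.
Huffman merges: 11/250+1/10→18/125; 121/1000+18/125→53/200; 29/200+179/1000→81/250; 47/250+223/1000→411/1000; 53/200+81/250→589/1000; 411/1000+589/1000→1. L = 2733/1000 ≈ 2.7330.
Efficiency = H/L = 2.6834/2.7330 = 98.2%.

98.2%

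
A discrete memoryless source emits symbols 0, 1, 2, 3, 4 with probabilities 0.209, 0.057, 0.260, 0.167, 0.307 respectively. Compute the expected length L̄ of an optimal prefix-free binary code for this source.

Repeatedly combine the two least-probable nodes; the expected code length is the sum of the merged weights.
merge 57/1000 + 167/1000 → 28/125
merge 209/1000 + 28/125 → 433/1000
merge 13/50 + 307/1000 → 567/1000
merge 433/1000 + 567/1000 → 1
L = 28/125 + 433/1000 + 567/1000 + 1 = 278/125 = 2.224 bits/symbol.

2.224 bits/symbol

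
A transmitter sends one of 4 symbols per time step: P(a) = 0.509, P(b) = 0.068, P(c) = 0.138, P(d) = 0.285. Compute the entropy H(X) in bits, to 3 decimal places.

1.670 bits

H = −Σ pᵢ log₂ pᵢ.
−0.509·log₂(0.509) = 0.4959
−0.068·log₂(0.068) = 0.2637
−0.138·log₂(0.138) = 0.3943
−0.285·log₂(0.285) = 0.5161
Sum ≈ 1.6701 → 1.670 bits.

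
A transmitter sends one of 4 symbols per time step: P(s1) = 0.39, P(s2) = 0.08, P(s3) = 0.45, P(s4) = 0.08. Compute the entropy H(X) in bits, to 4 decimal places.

1.6312 bits

H = −Σ pᵢ log₂ pᵢ.
−0.39·log₂(0.39) = 0.5298
−0.08·log₂(0.08) = 0.2915
−0.45·log₂(0.45) = 0.5184
−0.08·log₂(0.08) = 0.2915
Sum ≈ 1.6312 → 1.6312 bits.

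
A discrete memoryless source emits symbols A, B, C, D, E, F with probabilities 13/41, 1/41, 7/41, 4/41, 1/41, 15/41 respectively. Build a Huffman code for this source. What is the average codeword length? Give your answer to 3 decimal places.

2.146 bits/symbol

Repeatedly combine the two least-probable nodes; the expected code length is the sum of the merged weights.
merge 1/41 + 1/41 → 2/41
merge 2/41 + 4/41 → 6/41
merge 6/41 + 7/41 → 13/41
merge 13/41 + 13/41 → 26/41
merge 15/41 + 26/41 → 1
L = 2/41 + 6/41 + 13/41 + 26/41 + 1 = 88/41 ≈ 2.146 bits/symbol.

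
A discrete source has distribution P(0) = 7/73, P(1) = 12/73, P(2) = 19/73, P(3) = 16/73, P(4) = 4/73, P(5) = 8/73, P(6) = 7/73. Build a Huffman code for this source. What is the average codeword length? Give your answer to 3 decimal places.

2.671 bits/symbol

Repeatedly combine the two least-probable nodes; the expected code length is the sum of the merged weights.
merge 4/73 + 7/73 → 11/73
merge 7/73 + 8/73 → 15/73
merge 11/73 + 12/73 → 23/73
merge 15/73 + 16/73 → 31/73
merge 19/73 + 23/73 → 42/73
merge 31/73 + 42/73 → 1
L = 11/73 + 15/73 + 23/73 + 31/73 + 42/73 + 1 = 195/73 ≈ 2.671 bits/symbol.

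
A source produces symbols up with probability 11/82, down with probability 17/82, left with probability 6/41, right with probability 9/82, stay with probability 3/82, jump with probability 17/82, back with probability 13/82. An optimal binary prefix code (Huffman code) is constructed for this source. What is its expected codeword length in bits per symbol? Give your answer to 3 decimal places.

2.732 bits/symbol

Repeatedly combine the two least-probable nodes; the expected code length is the sum of the merged weights.
merge 3/82 + 9/82 → 6/41
merge 11/82 + 6/41 → 23/82
merge 6/41 + 13/82 → 25/82
merge 17/82 + 17/82 → 17/41
merge 23/82 + 25/82 → 24/41
merge 17/41 + 24/41 → 1
L = 6/41 + 23/82 + 25/82 + 17/41 + 24/41 + 1 = 112/41 ≈ 2.732 bits/symbol.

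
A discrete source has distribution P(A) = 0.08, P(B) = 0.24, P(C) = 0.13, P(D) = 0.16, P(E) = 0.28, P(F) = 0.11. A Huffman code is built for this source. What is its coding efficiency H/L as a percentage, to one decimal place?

99.0%

Entropy H = −Σ p log₂ p ≈ 2.4558 bits.
Huffman merges: 2/25+11/100→19/100; 13/100+4/25→29/100; 19/100+6/25→43/100; 7/25+29/100→57/100; 43/100+57/100→1. L = 62/25 ≈ 2.4800.
Efficiency = H/L = 2.4558/2.4800 = 99.0%.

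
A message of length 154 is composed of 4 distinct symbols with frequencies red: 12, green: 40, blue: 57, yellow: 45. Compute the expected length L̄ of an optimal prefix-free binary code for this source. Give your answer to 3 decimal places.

1.968 bits/symbol

Probabilities are the counts divided by 154.
Repeatedly combine the two least-probable nodes; the expected code length is the sum of the merged weights.
merge 6/77 + 20/77 → 26/77
merge 45/154 + 26/77 → 97/154
merge 57/154 + 97/154 → 1
L = 26/77 + 97/154 + 1 = 303/154 ≈ 1.968 bits/symbol.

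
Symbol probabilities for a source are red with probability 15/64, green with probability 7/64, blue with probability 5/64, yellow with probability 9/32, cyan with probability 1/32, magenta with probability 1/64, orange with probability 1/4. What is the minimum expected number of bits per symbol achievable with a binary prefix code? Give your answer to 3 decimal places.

2.406 bits/symbol

Repeatedly combine the two least-probable nodes; the expected code length is the sum of the merged weights.
merge 1/64 + 1/32 → 3/64
merge 3/64 + 5/64 → 1/8
merge 7/64 + 1/8 → 15/64
merge 15/64 + 15/64 → 15/32
merge 1/4 + 9/32 → 17/32
merge 15/32 + 17/32 → 1
L = 3/64 + 1/8 + 15/64 + 15/32 + 17/32 + 1 = 77/32 ≈ 2.406 bits/symbol.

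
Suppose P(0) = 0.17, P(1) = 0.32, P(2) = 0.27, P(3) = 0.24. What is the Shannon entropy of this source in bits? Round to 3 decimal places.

1.965 bits

H = −Σ pᵢ log₂ pᵢ.
−0.17·log₂(0.17) = 0.4346
−0.32·log₂(0.32) = 0.5260
−0.27·log₂(0.27) = 0.5100
−0.24·log₂(0.24) = 0.4941
Sum ≈ 1.9648 → 1.965 bits.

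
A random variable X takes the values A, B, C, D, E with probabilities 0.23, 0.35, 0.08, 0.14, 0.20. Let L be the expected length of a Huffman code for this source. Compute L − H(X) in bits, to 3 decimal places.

0.049 bits

Entropy H = −Σ p log₂ p ≈ 2.1708 bits.
Huffman merges: 2/25+7/50→11/50; 1/5+11/50→21/50; 23/100+7/20→29/50; 21/50+29/50→1. L = 111/50 ≈ 2.2200.
L − H = 2.2200 − 2.1708 = 0.049 bits.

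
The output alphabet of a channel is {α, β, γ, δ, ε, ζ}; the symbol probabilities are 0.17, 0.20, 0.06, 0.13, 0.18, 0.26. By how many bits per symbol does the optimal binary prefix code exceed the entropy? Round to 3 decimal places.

0.064 bits

Entropy H = −Σ p log₂ p ≈ 2.4757 bits.
Huffman merges: 3/50+13/100→19/100; 17/100+9/50→7/20; 19/100+1/5→39/100; 13/50+7/20→61/100; 39/100+61/100→1. L = 127/50 ≈ 2.5400.
L − H = 2.5400 − 2.4757 = 0.064 bits.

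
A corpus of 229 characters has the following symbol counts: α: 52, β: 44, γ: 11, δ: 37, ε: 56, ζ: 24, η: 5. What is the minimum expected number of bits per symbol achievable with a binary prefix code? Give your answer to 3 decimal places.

Probabilities are the counts divided by 229.
Repeatedly combine the two least-probable nodes; the expected code length is the sum of the merged weights.
merge 5/229 + 11/229 → 16/229
merge 16/229 + 24/229 → 40/229
merge 37/229 + 40/229 → 77/229
merge 44/229 + 52/229 → 96/229
merge 56/229 + 77/229 → 133/229
merge 96/229 + 133/229 → 1
L = 16/229 + 40/229 + 77/229 + 96/229 + 133/229 + 1 = 591/229 ≈ 2.581 bits/symbol.

2.581 bits/symbol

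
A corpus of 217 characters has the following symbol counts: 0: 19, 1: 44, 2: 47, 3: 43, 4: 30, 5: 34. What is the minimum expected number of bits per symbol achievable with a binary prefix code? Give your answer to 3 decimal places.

2.581 bits/symbol

Probabilities are the counts divided by 217.
Repeatedly combine the two least-probable nodes; the expected code length is the sum of the merged weights.
merge 19/217 + 30/217 → 7/31
merge 34/217 + 43/217 → 11/31
merge 44/217 + 47/217 → 13/31
merge 7/31 + 11/31 → 18/31
merge 13/31 + 18/31 → 1
L = 7/31 + 11/31 + 13/31 + 18/31 + 1 = 80/31 ≈ 2.581 bits/symbol.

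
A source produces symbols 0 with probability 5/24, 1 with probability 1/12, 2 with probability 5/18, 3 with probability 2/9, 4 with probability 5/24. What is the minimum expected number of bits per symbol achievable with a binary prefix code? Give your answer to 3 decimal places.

Repeatedly combine the two least-probable nodes; the expected code length is the sum of the merged weights.
merge 1/12 + 5/24 → 7/24
merge 5/24 + 2/9 → 31/72
merge 5/18 + 7/24 → 41/72
merge 31/72 + 41/72 → 1
L = 7/24 + 31/72 + 41/72 + 1 = 55/24 ≈ 2.292 bits/symbol.

2.292 bits/symbol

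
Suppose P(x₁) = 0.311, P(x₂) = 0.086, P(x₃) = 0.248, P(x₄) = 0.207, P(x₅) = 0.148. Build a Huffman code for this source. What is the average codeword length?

Repeatedly combine the two least-probable nodes; the expected code length is the sum of the merged weights.
merge 43/500 + 37/250 → 117/500
merge 207/1000 + 117/500 → 441/1000
merge 31/125 + 311/1000 → 559/1000
merge 441/1000 + 559/1000 → 1
L = 117/500 + 441/1000 + 559/1000 + 1 = 1117/500 = 2.234 bits/symbol.

2.234 bits/symbol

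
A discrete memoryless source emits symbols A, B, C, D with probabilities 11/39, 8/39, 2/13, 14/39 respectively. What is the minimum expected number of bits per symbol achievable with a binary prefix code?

2 bits/symbol

Repeatedly combine the two least-probable nodes; the expected code length is the sum of the merged weights.
merge 2/13 + 8/39 → 14/39
merge 11/39 + 14/39 → 25/39
merge 14/39 + 25/39 → 1
L = 14/39 + 25/39 + 1 = 2 bits/symbol.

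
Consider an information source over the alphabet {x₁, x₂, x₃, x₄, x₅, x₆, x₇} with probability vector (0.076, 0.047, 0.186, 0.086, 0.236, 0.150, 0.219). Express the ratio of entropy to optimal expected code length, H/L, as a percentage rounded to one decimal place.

Entropy H = −Σ p log₂ p ≈ 2.6276 bits.
Huffman merges: 47/1000+19/250→123/1000; 43/500+123/1000→209/1000; 3/20+93/500→42/125; 209/1000+219/1000→107/250; 59/250+42/125→143/250; 107/250+143/250→1. L = 667/250 ≈ 2.6680.
Efficiency = H/L = 2.6276/2.6680 = 98.5%.

98.5%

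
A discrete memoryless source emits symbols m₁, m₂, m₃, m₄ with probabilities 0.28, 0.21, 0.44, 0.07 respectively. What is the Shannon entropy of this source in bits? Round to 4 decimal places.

1.7767 bits

H = −Σ pᵢ log₂ pᵢ.
−0.28·log₂(0.28) = 0.5142
−0.21·log₂(0.21) = 0.4728
−0.44·log₂(0.44) = 0.5211
−0.07·log₂(0.07) = 0.2686
Sum ≈ 1.7767 → 1.7767 bits.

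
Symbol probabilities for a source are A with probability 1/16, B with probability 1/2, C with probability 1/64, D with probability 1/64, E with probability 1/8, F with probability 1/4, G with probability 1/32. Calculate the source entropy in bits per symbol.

Each probability is a power of 1/2, so log₂(1/p) is an integer.
H = Σ p·log₂(1/p) = 1/16·4 + 1/2·1 + 1/64·6 + 1/64·6 + 1/8·3 + 1/4·2 + 1/32·5 = 1.96875 bits.

1.96875 bits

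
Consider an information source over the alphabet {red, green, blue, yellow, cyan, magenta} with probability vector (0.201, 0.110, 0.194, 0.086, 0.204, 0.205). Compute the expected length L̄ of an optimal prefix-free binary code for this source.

Repeatedly combine the two least-probable nodes; the expected code length is the sum of the merged weights.
merge 43/500 + 11/100 → 49/250
merge 97/500 + 49/250 → 39/100
merge 201/1000 + 51/250 → 81/200
merge 41/200 + 39/100 → 119/200
merge 81/200 + 119/200 → 1
L = 49/250 + 39/100 + 81/200 + 119/200 + 1 = 1293/500 = 2.586 bits/symbol.

2.586 bits/symbol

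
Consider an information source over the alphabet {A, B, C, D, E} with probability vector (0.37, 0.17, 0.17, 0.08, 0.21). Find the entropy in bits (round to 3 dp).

H = −Σ pᵢ log₂ pᵢ.
−0.37·log₂(0.37) = 0.5307
−0.17·log₂(0.17) = 0.4346
−0.17·log₂(0.17) = 0.4346
−0.08·log₂(0.08) = 0.2915
−0.21·log₂(0.21) = 0.4728
Sum ≈ 2.1642 → 2.164 bits.

2.164 bits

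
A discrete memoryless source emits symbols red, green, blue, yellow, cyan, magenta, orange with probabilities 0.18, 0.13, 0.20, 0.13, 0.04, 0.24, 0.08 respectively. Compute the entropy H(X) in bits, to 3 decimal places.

2.646 bits

H = −Σ pᵢ log₂ pᵢ.
−0.18·log₂(0.18) = 0.4453
−0.13·log₂(0.13) = 0.3826
−0.20·log₂(0.20) = 0.4644
−0.13·log₂(0.13) = 0.3826
−0.04·log₂(0.04) = 0.1858
−0.24·log₂(0.24) = 0.4941
−0.08·log₂(0.08) = 0.2915
Sum ≈ 2.6464 → 2.646 bits.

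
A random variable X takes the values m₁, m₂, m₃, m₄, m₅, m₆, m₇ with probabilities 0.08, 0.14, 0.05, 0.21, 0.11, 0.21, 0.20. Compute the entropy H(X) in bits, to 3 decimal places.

H = −Σ pᵢ log₂ pᵢ.
−0.08·log₂(0.08) = 0.2915
−0.14·log₂(0.14) = 0.3971
−0.05·log₂(0.05) = 0.2161
−0.21·log₂(0.21) = 0.4728
−0.11·log₂(0.11) = 0.3503
−0.21·log₂(0.21) = 0.4728
−0.20·log₂(0.20) = 0.4644
Sum ≈ 2.6650 → 2.665 bits.

2.665 bits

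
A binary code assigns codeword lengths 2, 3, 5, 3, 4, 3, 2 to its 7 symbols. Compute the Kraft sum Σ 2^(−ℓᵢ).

With common denominator 2^5 = 32: Σ 2^(−ℓᵢ) = 8/32 + 4/32 + 1/32 + 4/32 + 2/32 + 4/32 + 8/32 = 31/32 = 0.96875.

0.96875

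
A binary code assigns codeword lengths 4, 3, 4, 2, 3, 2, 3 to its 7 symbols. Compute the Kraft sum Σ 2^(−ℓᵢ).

With common denominator 2^4 = 16: Σ 2^(−ℓᵢ) = 1/16 + 2/16 + 1/16 + 4/16 + 2/16 + 4/16 + 2/16 = 16/16 = 1.

1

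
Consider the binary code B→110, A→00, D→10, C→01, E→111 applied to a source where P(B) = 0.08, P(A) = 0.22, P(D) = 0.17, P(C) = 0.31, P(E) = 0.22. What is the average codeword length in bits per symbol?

L̄ = Σ pᵢ·ℓᵢ = 0.08·3 + 0.22·2 + 0.17·2 + 0.31·2 + 0.22·3 = 2.3 bits/symbol.

2.3 bits/symbol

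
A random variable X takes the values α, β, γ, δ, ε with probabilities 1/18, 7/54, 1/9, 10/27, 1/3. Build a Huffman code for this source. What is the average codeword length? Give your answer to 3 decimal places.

Repeatedly combine the two least-probable nodes; the expected code length is the sum of the merged weights.
merge 1/18 + 1/9 → 1/6
merge 7/54 + 1/6 → 8/27
merge 8/27 + 1/3 → 17/27
merge 10/27 + 17/27 → 1
L = 1/6 + 8/27 + 17/27 + 1 = 113/54 ≈ 2.093 bits/symbol.

2.093 bits/symbol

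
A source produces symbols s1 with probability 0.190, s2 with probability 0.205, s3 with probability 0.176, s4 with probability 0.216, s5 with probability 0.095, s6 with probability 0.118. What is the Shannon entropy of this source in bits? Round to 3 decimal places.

2.529 bits

H = −Σ pᵢ log₂ pᵢ.
−0.190·log₂(0.190) = 0.4552
−0.205·log₂(0.205) = 0.4687
−0.176·log₂(0.176) = 0.4411
−0.216·log₂(0.216) = 0.4776
−0.095·log₂(0.095) = 0.3226
−0.118·log₂(0.118) = 0.3638
Sum ≈ 2.5290 → 2.529 bits.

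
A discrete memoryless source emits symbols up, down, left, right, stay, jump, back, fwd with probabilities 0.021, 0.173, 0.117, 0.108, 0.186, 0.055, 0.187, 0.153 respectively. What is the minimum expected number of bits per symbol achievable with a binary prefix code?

2.887 bits/symbol

Repeatedly combine the two least-probable nodes; the expected code length is the sum of the merged weights.
merge 21/1000 + 11/200 → 19/250
merge 19/250 + 27/250 → 23/125
merge 117/1000 + 153/1000 → 27/100
merge 173/1000 + 23/125 → 357/1000
merge 93/500 + 187/1000 → 373/1000
merge 27/100 + 357/1000 → 627/1000
merge 373/1000 + 627/1000 → 1
L = 19/250 + 23/125 + 27/100 + 357/1000 + 373/1000 + 627/1000 + 1 = 2887/1000 = 2.887 bits/symbol.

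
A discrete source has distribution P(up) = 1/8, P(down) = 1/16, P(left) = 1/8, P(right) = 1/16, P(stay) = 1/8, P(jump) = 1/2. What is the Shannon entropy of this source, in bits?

2.125 bits

Each probability is a power of 1/2, so log₂(1/p) is an integer.
H = Σ p·log₂(1/p) = 1/8·3 + 1/16·4 + 1/8·3 + 1/16·4 + 1/8·3 + 1/2·1 = 2.125 bits.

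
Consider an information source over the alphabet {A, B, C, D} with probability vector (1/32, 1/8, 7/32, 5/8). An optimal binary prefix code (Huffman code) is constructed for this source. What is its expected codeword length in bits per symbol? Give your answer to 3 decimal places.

Repeatedly combine the two least-probable nodes; the expected code length is the sum of the merged weights.
merge 1/32 + 1/8 → 5/32
merge 5/32 + 7/32 → 3/8
merge 3/8 + 5/8 → 1
L = 5/32 + 3/8 + 1 = 49/32 ≈ 1.531 bits/symbol.

1.531 bits/symbol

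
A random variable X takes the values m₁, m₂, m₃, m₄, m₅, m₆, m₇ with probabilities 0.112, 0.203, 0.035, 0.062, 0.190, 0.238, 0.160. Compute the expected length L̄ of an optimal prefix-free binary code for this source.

Repeatedly combine the two least-probable nodes; the expected code length is the sum of the merged weights.
merge 7/200 + 31/500 → 97/1000
merge 97/1000 + 14/125 → 209/1000
merge 4/25 + 19/100 → 7/20
merge 203/1000 + 209/1000 → 103/250
merge 119/500 + 7/20 → 147/250
merge 103/250 + 147/250 → 1
L = 97/1000 + 209/1000 + 7/20 + 103/250 + 147/250 + 1 = 332/125 = 2.656 bits/symbol.

2.656 bits/symbol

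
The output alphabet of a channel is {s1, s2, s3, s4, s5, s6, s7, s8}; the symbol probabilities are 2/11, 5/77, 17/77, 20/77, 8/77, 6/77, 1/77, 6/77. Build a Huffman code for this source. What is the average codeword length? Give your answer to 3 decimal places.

2.753 bits/symbol

Repeatedly combine the two least-probable nodes; the expected code length is the sum of the merged weights.
merge 1/77 + 5/77 → 6/77
merge 6/77 + 6/77 → 12/77
merge 6/77 + 8/77 → 2/11
merge 12/77 + 2/11 → 26/77
merge 2/11 + 17/77 → 31/77
merge 20/77 + 26/77 → 46/77
merge 31/77 + 46/77 → 1
L = 6/77 + 12/77 + 2/11 + 26/77 + 31/77 + 46/77 + 1 = 212/77 ≈ 2.753 bits/symbol.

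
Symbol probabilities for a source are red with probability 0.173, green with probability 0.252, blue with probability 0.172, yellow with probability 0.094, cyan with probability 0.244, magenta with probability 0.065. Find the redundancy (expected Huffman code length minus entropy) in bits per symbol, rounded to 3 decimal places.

Entropy H = −Σ p log₂ p ≈ 2.4493 bits.
Huffman merges: 13/200+47/500→159/1000; 159/1000+43/250→331/1000; 173/1000+61/250→417/1000; 63/250+331/1000→583/1000; 417/1000+583/1000→1. L = 249/100 ≈ 2.4900.
L − H = 2.4900 − 2.4493 = 0.041 bits.

0.041 bits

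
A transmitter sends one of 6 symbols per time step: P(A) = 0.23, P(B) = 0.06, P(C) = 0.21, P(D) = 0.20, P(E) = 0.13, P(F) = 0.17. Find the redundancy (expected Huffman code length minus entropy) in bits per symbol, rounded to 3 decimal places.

Entropy H = −Σ p log₂ p ≈ 2.4856 bits.
Huffman merges: 3/50+13/100→19/100; 17/100+19/100→9/25; 1/5+21/100→41/100; 23/100+9/25→59/100; 41/100+59/100→1. L = 51/20 ≈ 2.5500.
L − H = 2.5500 − 2.4856 = 0.064 bits.

0.064 bits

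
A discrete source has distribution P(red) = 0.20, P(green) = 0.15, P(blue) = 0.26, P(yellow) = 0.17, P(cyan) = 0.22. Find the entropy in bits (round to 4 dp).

2.2954 bits

H = −Σ pᵢ log₂ pᵢ.
−0.20·log₂(0.20) = 0.4644
−0.15·log₂(0.15) = 0.4105
−0.26·log₂(0.26) = 0.5053
−0.17·log₂(0.17) = 0.4346
−0.22·log₂(0.22) = 0.4806
Sum ≈ 2.2954 → 2.2954 bits.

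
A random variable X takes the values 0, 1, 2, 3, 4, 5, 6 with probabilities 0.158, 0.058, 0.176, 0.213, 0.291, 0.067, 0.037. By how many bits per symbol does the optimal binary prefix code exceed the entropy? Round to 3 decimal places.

Entropy H = −Σ p log₂ p ≈ 2.5307 bits.
Huffman merges: 37/1000+29/500→19/200; 67/1000+19/200→81/500; 79/500+81/500→8/25; 22/125+213/1000→389/1000; 291/1000+8/25→611/1000; 389/1000+611/1000→1. L = 2577/1000 ≈ 2.5770.
L − H = 2.5770 − 2.5307 = 0.046 bits.

0.046 bits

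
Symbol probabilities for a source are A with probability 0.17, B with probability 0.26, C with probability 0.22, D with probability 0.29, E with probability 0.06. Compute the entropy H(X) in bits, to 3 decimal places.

2.182 bits

H = −Σ pᵢ log₂ pᵢ.
−0.17·log₂(0.17) = 0.4346
−0.26·log₂(0.26) = 0.5053
−0.22·log₂(0.22) = 0.4806
−0.29·log₂(0.29) = 0.5179
−0.06·log₂(0.06) = 0.2435
Sum ≈ 2.1819 → 2.182 bits.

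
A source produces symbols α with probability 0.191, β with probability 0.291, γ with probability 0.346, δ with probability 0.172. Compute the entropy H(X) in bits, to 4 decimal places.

1.9410 bits

H = −Σ pᵢ log₂ pᵢ.
−0.191·log₂(0.191) = 0.4562
−0.291·log₂(0.291) = 0.5182
−0.346·log₂(0.346) = 0.5298
−0.172·log₂(0.172) = 0.4368
Sum ≈ 1.9410 → 1.9410 bits.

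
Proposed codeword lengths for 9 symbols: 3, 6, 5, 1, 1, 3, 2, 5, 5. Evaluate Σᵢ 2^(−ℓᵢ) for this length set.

With common denominator 2^6 = 64: Σ 2^(−ℓᵢ) = 8/64 + 1/64 + 2/64 + 32/64 + 32/64 + 8/64 + 16/64 + 2/64 + 2/64 = 103/64 = 1.609375.

1.609375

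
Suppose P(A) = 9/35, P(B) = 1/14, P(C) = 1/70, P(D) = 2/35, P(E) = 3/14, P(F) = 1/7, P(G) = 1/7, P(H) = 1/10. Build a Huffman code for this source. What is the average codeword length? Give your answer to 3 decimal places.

2.743 bits/symbol

Repeatedly combine the two least-probable nodes; the expected code length is the sum of the merged weights.
merge 1/70 + 2/35 → 1/14
merge 1/14 + 1/14 → 1/7
merge 1/10 + 1/7 → 17/70
merge 1/7 + 1/7 → 2/7
merge 3/14 + 17/70 → 16/35
merge 9/35 + 2/7 → 19/35
merge 16/35 + 19/35 → 1
L = 1/14 + 1/7 + 17/70 + 2/7 + 16/35 + 19/35 + 1 = 96/35 ≈ 2.743 bits/symbol.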